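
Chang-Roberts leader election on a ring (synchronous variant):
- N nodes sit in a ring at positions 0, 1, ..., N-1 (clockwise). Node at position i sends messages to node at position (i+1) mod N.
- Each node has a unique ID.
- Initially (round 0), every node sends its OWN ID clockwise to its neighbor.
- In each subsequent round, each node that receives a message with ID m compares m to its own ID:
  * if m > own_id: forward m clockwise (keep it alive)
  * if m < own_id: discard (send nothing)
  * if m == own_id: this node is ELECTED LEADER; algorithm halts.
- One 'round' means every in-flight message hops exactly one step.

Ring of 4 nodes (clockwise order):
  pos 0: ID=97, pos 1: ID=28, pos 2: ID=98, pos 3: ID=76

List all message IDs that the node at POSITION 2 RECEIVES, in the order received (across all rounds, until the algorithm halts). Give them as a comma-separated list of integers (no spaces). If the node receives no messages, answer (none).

Round 1: pos1(id28) recv 97: fwd; pos2(id98) recv 28: drop; pos3(id76) recv 98: fwd; pos0(id97) recv 76: drop
Round 2: pos2(id98) recv 97: drop; pos0(id97) recv 98: fwd
Round 3: pos1(id28) recv 98: fwd
Round 4: pos2(id98) recv 98: ELECTED

Answer: 28,97,98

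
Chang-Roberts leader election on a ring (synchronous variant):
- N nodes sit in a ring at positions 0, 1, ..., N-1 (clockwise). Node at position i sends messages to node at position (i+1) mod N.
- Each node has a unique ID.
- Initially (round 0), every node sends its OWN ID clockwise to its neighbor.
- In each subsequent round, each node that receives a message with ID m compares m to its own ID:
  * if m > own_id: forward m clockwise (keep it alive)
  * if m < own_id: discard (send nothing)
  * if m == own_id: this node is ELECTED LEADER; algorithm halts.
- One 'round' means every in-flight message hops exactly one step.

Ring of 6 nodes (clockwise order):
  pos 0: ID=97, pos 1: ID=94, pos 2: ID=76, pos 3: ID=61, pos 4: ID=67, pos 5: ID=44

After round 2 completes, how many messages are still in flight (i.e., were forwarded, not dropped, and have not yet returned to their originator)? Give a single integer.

Answer: 3

Derivation:
Round 1: pos1(id94) recv 97: fwd; pos2(id76) recv 94: fwd; pos3(id61) recv 76: fwd; pos4(id67) recv 61: drop; pos5(id44) recv 67: fwd; pos0(id97) recv 44: drop
Round 2: pos2(id76) recv 97: fwd; pos3(id61) recv 94: fwd; pos4(id67) recv 76: fwd; pos0(id97) recv 67: drop
After round 2: 3 messages still in flight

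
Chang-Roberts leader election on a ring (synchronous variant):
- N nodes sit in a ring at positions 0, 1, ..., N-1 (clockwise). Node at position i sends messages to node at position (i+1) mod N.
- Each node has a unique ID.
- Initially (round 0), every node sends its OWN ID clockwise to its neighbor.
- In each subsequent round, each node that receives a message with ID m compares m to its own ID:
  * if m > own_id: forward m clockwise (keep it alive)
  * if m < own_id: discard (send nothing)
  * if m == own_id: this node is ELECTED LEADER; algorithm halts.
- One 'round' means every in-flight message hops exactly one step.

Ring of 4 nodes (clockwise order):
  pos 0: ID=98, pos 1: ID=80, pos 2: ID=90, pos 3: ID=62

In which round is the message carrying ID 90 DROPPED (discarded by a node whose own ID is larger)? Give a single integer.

Round 1: pos1(id80) recv 98: fwd; pos2(id90) recv 80: drop; pos3(id62) recv 90: fwd; pos0(id98) recv 62: drop
Round 2: pos2(id90) recv 98: fwd; pos0(id98) recv 90: drop
Round 3: pos3(id62) recv 98: fwd
Round 4: pos0(id98) recv 98: ELECTED
Message ID 90 originates at pos 2; dropped at pos 0 in round 2

Answer: 2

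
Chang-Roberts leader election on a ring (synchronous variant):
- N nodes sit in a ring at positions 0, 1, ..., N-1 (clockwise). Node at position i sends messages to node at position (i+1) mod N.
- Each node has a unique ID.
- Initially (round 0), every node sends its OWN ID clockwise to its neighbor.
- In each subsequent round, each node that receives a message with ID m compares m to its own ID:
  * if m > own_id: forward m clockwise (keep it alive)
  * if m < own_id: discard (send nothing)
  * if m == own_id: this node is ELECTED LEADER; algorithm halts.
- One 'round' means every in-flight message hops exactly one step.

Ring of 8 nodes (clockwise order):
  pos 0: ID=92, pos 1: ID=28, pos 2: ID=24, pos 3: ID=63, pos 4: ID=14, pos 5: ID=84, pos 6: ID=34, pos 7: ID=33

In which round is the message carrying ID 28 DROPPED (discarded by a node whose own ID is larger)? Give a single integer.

Round 1: pos1(id28) recv 92: fwd; pos2(id24) recv 28: fwd; pos3(id63) recv 24: drop; pos4(id14) recv 63: fwd; pos5(id84) recv 14: drop; pos6(id34) recv 84: fwd; pos7(id33) recv 34: fwd; pos0(id92) recv 33: drop
Round 2: pos2(id24) recv 92: fwd; pos3(id63) recv 28: drop; pos5(id84) recv 63: drop; pos7(id33) recv 84: fwd; pos0(id92) recv 34: drop
Round 3: pos3(id63) recv 92: fwd; pos0(id92) recv 84: drop
Round 4: pos4(id14) recv 92: fwd
Round 5: pos5(id84) recv 92: fwd
Round 6: pos6(id34) recv 92: fwd
Round 7: pos7(id33) recv 92: fwd
Round 8: pos0(id92) recv 92: ELECTED
Message ID 28 originates at pos 1; dropped at pos 3 in round 2

Answer: 2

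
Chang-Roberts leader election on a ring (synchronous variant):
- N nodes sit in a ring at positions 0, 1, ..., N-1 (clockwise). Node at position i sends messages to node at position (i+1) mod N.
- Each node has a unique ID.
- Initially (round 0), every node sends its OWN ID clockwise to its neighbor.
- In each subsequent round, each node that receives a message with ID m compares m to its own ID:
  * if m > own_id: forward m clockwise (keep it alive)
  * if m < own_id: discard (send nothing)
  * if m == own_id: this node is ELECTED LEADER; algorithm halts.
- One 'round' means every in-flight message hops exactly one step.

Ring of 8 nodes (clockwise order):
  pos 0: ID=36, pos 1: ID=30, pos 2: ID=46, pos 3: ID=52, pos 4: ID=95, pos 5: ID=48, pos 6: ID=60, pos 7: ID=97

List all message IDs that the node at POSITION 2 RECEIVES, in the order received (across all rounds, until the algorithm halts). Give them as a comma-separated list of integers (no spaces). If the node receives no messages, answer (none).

Round 1: pos1(id30) recv 36: fwd; pos2(id46) recv 30: drop; pos3(id52) recv 46: drop; pos4(id95) recv 52: drop; pos5(id48) recv 95: fwd; pos6(id60) recv 48: drop; pos7(id97) recv 60: drop; pos0(id36) recv 97: fwd
Round 2: pos2(id46) recv 36: drop; pos6(id60) recv 95: fwd; pos1(id30) recv 97: fwd
Round 3: pos7(id97) recv 95: drop; pos2(id46) recv 97: fwd
Round 4: pos3(id52) recv 97: fwd
Round 5: pos4(id95) recv 97: fwd
Round 6: pos5(id48) recv 97: fwd
Round 7: pos6(id60) recv 97: fwd
Round 8: pos7(id97) recv 97: ELECTED

Answer: 30,36,97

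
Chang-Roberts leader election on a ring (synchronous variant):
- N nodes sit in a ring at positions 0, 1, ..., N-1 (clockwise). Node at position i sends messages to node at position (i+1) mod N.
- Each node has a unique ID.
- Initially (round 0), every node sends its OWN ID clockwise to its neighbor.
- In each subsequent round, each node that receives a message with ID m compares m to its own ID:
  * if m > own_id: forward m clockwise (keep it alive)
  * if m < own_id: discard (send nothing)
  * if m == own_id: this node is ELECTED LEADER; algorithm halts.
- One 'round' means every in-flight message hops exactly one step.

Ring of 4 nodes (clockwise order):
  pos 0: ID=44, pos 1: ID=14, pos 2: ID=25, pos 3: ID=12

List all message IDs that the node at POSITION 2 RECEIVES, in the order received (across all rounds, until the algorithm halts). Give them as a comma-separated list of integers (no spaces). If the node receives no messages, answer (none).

Answer: 14,44

Derivation:
Round 1: pos1(id14) recv 44: fwd; pos2(id25) recv 14: drop; pos3(id12) recv 25: fwd; pos0(id44) recv 12: drop
Round 2: pos2(id25) recv 44: fwd; pos0(id44) recv 25: drop
Round 3: pos3(id12) recv 44: fwd
Round 4: pos0(id44) recv 44: ELECTED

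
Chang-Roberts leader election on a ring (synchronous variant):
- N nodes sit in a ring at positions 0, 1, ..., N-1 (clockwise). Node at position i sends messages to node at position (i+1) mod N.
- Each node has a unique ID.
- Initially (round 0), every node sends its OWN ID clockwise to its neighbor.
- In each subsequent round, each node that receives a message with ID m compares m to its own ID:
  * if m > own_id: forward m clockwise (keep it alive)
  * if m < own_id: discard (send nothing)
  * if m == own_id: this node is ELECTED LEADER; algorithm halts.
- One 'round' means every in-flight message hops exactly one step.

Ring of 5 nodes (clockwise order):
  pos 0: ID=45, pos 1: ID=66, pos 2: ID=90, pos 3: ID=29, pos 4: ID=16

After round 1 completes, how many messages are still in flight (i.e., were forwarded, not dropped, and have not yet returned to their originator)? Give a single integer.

Round 1: pos1(id66) recv 45: drop; pos2(id90) recv 66: drop; pos3(id29) recv 90: fwd; pos4(id16) recv 29: fwd; pos0(id45) recv 16: drop
After round 1: 2 messages still in flight

Answer: 2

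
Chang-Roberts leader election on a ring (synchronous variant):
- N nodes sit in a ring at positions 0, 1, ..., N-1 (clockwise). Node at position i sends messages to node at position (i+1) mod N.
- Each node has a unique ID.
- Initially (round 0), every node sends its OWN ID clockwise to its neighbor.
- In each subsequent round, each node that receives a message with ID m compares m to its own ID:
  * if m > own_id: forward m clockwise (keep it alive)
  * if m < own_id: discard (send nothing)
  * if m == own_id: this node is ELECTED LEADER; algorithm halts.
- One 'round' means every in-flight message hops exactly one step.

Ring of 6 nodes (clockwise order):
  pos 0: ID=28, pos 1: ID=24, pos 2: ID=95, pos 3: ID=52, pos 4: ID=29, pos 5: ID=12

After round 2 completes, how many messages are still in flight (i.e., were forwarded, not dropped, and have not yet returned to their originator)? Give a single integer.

Answer: 3

Derivation:
Round 1: pos1(id24) recv 28: fwd; pos2(id95) recv 24: drop; pos3(id52) recv 95: fwd; pos4(id29) recv 52: fwd; pos5(id12) recv 29: fwd; pos0(id28) recv 12: drop
Round 2: pos2(id95) recv 28: drop; pos4(id29) recv 95: fwd; pos5(id12) recv 52: fwd; pos0(id28) recv 29: fwd
After round 2: 3 messages still in flight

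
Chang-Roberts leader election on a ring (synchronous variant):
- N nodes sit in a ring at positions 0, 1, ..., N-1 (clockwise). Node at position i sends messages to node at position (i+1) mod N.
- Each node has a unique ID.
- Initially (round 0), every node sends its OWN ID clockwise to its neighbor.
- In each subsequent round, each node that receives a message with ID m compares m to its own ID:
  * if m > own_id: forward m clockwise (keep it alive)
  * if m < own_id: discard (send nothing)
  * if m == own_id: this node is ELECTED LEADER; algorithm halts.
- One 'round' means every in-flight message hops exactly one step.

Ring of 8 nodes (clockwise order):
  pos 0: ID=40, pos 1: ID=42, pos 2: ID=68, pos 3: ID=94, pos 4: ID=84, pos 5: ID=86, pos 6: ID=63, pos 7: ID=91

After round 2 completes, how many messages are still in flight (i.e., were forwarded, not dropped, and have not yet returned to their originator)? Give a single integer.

Answer: 2

Derivation:
Round 1: pos1(id42) recv 40: drop; pos2(id68) recv 42: drop; pos3(id94) recv 68: drop; pos4(id84) recv 94: fwd; pos5(id86) recv 84: drop; pos6(id63) recv 86: fwd; pos7(id91) recv 63: drop; pos0(id40) recv 91: fwd
Round 2: pos5(id86) recv 94: fwd; pos7(id91) recv 86: drop; pos1(id42) recv 91: fwd
After round 2: 2 messages still in flight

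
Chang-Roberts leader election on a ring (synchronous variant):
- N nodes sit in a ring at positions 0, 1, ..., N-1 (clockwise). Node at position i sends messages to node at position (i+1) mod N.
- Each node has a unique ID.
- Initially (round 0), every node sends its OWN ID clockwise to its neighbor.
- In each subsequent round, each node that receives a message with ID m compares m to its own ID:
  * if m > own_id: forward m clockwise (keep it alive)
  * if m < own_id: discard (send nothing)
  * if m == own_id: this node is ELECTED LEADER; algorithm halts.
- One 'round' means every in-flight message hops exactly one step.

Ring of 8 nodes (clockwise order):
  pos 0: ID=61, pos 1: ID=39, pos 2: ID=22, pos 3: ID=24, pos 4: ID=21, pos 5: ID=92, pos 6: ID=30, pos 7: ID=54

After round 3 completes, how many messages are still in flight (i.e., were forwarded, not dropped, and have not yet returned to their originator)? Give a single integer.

Round 1: pos1(id39) recv 61: fwd; pos2(id22) recv 39: fwd; pos3(id24) recv 22: drop; pos4(id21) recv 24: fwd; pos5(id92) recv 21: drop; pos6(id30) recv 92: fwd; pos7(id54) recv 30: drop; pos0(id61) recv 54: drop
Round 2: pos2(id22) recv 61: fwd; pos3(id24) recv 39: fwd; pos5(id92) recv 24: drop; pos7(id54) recv 92: fwd
Round 3: pos3(id24) recv 61: fwd; pos4(id21) recv 39: fwd; pos0(id61) recv 92: fwd
After round 3: 3 messages still in flight

Answer: 3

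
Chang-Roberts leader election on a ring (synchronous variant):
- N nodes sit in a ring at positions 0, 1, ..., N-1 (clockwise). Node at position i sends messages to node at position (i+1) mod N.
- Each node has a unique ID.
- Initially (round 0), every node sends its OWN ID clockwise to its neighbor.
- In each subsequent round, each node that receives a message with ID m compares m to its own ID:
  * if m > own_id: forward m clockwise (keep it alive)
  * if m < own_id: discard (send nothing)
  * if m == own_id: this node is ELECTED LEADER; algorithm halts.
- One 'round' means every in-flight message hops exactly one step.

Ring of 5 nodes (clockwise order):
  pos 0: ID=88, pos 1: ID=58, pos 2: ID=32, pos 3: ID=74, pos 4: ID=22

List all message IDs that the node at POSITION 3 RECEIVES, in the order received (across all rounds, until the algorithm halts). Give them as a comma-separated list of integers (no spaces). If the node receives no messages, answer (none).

Round 1: pos1(id58) recv 88: fwd; pos2(id32) recv 58: fwd; pos3(id74) recv 32: drop; pos4(id22) recv 74: fwd; pos0(id88) recv 22: drop
Round 2: pos2(id32) recv 88: fwd; pos3(id74) recv 58: drop; pos0(id88) recv 74: drop
Round 3: pos3(id74) recv 88: fwd
Round 4: pos4(id22) recv 88: fwd
Round 5: pos0(id88) recv 88: ELECTED

Answer: 32,58,88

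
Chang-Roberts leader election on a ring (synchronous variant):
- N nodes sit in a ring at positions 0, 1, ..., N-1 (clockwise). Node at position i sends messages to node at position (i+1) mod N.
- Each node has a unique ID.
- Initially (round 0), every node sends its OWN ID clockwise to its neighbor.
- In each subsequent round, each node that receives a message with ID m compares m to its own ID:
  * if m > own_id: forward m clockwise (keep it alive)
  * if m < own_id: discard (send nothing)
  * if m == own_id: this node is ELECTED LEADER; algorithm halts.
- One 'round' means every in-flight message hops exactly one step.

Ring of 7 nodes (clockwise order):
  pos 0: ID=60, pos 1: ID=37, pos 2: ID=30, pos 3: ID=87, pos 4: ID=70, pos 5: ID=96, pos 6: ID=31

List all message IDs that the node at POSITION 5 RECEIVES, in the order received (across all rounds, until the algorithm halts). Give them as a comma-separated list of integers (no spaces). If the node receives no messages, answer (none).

Answer: 70,87,96

Derivation:
Round 1: pos1(id37) recv 60: fwd; pos2(id30) recv 37: fwd; pos3(id87) recv 30: drop; pos4(id70) recv 87: fwd; pos5(id96) recv 70: drop; pos6(id31) recv 96: fwd; pos0(id60) recv 31: drop
Round 2: pos2(id30) recv 60: fwd; pos3(id87) recv 37: drop; pos5(id96) recv 87: drop; pos0(id60) recv 96: fwd
Round 3: pos3(id87) recv 60: drop; pos1(id37) recv 96: fwd
Round 4: pos2(id30) recv 96: fwd
Round 5: pos3(id87) recv 96: fwd
Round 6: pos4(id70) recv 96: fwd
Round 7: pos5(id96) recv 96: ELECTED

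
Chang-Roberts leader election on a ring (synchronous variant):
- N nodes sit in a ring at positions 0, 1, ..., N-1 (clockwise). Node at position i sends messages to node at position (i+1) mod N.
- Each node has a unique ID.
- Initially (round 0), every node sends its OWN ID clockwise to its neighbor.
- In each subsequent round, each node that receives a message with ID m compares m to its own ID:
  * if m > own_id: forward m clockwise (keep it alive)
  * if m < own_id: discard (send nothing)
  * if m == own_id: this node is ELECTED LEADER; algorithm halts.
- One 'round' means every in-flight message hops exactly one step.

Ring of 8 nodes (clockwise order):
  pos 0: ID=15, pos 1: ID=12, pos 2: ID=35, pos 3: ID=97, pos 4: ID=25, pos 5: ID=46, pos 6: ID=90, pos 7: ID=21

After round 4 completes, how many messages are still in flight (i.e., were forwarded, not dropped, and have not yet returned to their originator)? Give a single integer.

Round 1: pos1(id12) recv 15: fwd; pos2(id35) recv 12: drop; pos3(id97) recv 35: drop; pos4(id25) recv 97: fwd; pos5(id46) recv 25: drop; pos6(id90) recv 46: drop; pos7(id21) recv 90: fwd; pos0(id15) recv 21: fwd
Round 2: pos2(id35) recv 15: drop; pos5(id46) recv 97: fwd; pos0(id15) recv 90: fwd; pos1(id12) recv 21: fwd
Round 3: pos6(id90) recv 97: fwd; pos1(id12) recv 90: fwd; pos2(id35) recv 21: drop
Round 4: pos7(id21) recv 97: fwd; pos2(id35) recv 90: fwd
After round 4: 2 messages still in flight

Answer: 2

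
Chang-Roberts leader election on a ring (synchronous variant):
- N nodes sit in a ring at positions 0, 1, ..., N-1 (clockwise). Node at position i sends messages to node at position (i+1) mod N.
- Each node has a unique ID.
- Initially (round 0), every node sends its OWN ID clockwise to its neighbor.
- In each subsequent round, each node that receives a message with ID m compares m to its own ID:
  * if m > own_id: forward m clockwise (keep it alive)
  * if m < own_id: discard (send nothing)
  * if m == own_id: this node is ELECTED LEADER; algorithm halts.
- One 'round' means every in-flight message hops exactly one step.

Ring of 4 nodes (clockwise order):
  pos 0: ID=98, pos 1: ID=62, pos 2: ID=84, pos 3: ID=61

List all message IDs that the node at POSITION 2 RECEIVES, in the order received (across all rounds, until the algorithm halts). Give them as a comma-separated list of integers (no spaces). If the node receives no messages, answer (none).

Answer: 62,98

Derivation:
Round 1: pos1(id62) recv 98: fwd; pos2(id84) recv 62: drop; pos3(id61) recv 84: fwd; pos0(id98) recv 61: drop
Round 2: pos2(id84) recv 98: fwd; pos0(id98) recv 84: drop
Round 3: pos3(id61) recv 98: fwd
Round 4: pos0(id98) recv 98: ELECTED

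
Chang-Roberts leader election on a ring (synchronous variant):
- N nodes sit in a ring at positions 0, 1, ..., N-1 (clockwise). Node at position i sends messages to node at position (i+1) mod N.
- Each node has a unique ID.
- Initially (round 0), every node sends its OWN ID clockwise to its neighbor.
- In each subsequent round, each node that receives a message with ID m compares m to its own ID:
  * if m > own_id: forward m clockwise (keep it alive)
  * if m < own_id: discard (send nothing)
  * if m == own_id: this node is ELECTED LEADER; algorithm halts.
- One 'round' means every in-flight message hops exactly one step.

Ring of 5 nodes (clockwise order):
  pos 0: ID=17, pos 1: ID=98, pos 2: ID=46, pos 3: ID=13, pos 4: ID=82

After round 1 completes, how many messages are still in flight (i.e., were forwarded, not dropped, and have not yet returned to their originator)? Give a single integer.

Round 1: pos1(id98) recv 17: drop; pos2(id46) recv 98: fwd; pos3(id13) recv 46: fwd; pos4(id82) recv 13: drop; pos0(id17) recv 82: fwd
After round 1: 3 messages still in flight

Answer: 3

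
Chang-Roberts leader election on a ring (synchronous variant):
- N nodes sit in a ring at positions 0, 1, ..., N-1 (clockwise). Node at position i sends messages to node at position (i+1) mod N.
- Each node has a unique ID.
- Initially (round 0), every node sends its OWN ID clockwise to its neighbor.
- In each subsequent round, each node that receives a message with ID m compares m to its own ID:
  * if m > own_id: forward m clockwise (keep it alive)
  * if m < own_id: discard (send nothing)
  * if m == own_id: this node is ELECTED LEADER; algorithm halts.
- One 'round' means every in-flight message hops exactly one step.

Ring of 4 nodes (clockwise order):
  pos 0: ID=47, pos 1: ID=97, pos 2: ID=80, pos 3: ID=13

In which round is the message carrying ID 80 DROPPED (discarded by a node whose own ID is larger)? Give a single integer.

Answer: 3

Derivation:
Round 1: pos1(id97) recv 47: drop; pos2(id80) recv 97: fwd; pos3(id13) recv 80: fwd; pos0(id47) recv 13: drop
Round 2: pos3(id13) recv 97: fwd; pos0(id47) recv 80: fwd
Round 3: pos0(id47) recv 97: fwd; pos1(id97) recv 80: drop
Round 4: pos1(id97) recv 97: ELECTED
Message ID 80 originates at pos 2; dropped at pos 1 in round 3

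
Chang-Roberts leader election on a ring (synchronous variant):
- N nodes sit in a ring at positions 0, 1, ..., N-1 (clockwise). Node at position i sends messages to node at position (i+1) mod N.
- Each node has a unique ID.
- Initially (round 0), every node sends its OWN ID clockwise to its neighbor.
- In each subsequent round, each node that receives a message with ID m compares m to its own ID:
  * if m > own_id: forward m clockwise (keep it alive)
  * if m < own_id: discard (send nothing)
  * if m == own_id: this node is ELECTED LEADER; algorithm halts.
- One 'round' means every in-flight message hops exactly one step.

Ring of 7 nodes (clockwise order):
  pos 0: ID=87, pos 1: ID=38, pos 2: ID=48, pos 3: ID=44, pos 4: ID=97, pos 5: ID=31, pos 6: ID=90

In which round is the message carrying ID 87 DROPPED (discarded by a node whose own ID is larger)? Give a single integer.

Round 1: pos1(id38) recv 87: fwd; pos2(id48) recv 38: drop; pos3(id44) recv 48: fwd; pos4(id97) recv 44: drop; pos5(id31) recv 97: fwd; pos6(id90) recv 31: drop; pos0(id87) recv 90: fwd
Round 2: pos2(id48) recv 87: fwd; pos4(id97) recv 48: drop; pos6(id90) recv 97: fwd; pos1(id38) recv 90: fwd
Round 3: pos3(id44) recv 87: fwd; pos0(id87) recv 97: fwd; pos2(id48) recv 90: fwd
Round 4: pos4(id97) recv 87: drop; pos1(id38) recv 97: fwd; pos3(id44) recv 90: fwd
Round 5: pos2(id48) recv 97: fwd; pos4(id97) recv 90: drop
Round 6: pos3(id44) recv 97: fwd
Round 7: pos4(id97) recv 97: ELECTED
Message ID 87 originates at pos 0; dropped at pos 4 in round 4

Answer: 4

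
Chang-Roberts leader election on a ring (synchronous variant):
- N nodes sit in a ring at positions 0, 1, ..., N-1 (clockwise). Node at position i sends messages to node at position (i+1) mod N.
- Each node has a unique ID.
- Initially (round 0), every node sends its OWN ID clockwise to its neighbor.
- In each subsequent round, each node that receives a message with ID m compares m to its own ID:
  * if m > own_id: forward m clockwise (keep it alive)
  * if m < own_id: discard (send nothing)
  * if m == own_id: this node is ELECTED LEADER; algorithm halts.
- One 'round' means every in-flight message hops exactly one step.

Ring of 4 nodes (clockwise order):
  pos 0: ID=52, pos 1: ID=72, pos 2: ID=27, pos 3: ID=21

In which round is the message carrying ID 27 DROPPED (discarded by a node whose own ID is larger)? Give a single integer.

Round 1: pos1(id72) recv 52: drop; pos2(id27) recv 72: fwd; pos3(id21) recv 27: fwd; pos0(id52) recv 21: drop
Round 2: pos3(id21) recv 72: fwd; pos0(id52) recv 27: drop
Round 3: pos0(id52) recv 72: fwd
Round 4: pos1(id72) recv 72: ELECTED
Message ID 27 originates at pos 2; dropped at pos 0 in round 2

Answer: 2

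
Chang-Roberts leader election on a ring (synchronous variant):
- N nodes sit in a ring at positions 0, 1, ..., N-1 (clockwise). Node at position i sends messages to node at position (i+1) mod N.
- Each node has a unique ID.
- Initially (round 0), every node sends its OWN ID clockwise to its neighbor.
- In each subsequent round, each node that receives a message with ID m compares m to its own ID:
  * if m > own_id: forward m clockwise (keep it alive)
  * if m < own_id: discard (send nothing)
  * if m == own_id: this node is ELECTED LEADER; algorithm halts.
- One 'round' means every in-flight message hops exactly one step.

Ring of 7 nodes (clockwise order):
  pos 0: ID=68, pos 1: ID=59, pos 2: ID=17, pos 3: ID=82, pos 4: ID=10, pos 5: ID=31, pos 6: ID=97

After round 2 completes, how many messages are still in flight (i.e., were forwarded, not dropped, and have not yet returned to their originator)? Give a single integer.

Answer: 3

Derivation:
Round 1: pos1(id59) recv 68: fwd; pos2(id17) recv 59: fwd; pos3(id82) recv 17: drop; pos4(id10) recv 82: fwd; pos5(id31) recv 10: drop; pos6(id97) recv 31: drop; pos0(id68) recv 97: fwd
Round 2: pos2(id17) recv 68: fwd; pos3(id82) recv 59: drop; pos5(id31) recv 82: fwd; pos1(id59) recv 97: fwd
After round 2: 3 messages still in flight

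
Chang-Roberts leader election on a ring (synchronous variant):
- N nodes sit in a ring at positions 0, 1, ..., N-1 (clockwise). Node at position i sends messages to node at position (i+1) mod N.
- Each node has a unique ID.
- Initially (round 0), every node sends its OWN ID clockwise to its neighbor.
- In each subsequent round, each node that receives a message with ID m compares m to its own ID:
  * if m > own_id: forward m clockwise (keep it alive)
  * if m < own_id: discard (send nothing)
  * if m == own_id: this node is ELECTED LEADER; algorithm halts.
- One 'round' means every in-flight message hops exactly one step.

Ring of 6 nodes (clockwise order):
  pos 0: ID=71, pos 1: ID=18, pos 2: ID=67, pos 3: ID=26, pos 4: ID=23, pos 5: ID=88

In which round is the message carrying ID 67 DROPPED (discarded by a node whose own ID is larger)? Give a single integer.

Round 1: pos1(id18) recv 71: fwd; pos2(id67) recv 18: drop; pos3(id26) recv 67: fwd; pos4(id23) recv 26: fwd; pos5(id88) recv 23: drop; pos0(id71) recv 88: fwd
Round 2: pos2(id67) recv 71: fwd; pos4(id23) recv 67: fwd; pos5(id88) recv 26: drop; pos1(id18) recv 88: fwd
Round 3: pos3(id26) recv 71: fwd; pos5(id88) recv 67: drop; pos2(id67) recv 88: fwd
Round 4: pos4(id23) recv 71: fwd; pos3(id26) recv 88: fwd
Round 5: pos5(id88) recv 71: drop; pos4(id23) recv 88: fwd
Round 6: pos5(id88) recv 88: ELECTED
Message ID 67 originates at pos 2; dropped at pos 5 in round 3

Answer: 3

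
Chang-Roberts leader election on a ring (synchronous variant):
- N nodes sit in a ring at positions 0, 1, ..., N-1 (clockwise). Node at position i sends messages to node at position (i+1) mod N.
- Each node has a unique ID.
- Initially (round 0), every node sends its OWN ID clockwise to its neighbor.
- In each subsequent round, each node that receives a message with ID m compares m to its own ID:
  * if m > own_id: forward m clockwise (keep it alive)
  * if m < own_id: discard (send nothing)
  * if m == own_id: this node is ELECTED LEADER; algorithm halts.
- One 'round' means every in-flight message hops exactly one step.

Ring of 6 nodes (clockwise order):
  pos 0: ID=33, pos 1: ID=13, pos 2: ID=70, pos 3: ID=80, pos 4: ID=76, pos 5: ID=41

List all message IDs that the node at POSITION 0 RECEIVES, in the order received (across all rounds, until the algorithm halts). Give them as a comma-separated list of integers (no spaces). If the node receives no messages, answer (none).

Answer: 41,76,80

Derivation:
Round 1: pos1(id13) recv 33: fwd; pos2(id70) recv 13: drop; pos3(id80) recv 70: drop; pos4(id76) recv 80: fwd; pos5(id41) recv 76: fwd; pos0(id33) recv 41: fwd
Round 2: pos2(id70) recv 33: drop; pos5(id41) recv 80: fwd; pos0(id33) recv 76: fwd; pos1(id13) recv 41: fwd
Round 3: pos0(id33) recv 80: fwd; pos1(id13) recv 76: fwd; pos2(id70) recv 41: drop
Round 4: pos1(id13) recv 80: fwd; pos2(id70) recv 76: fwd
Round 5: pos2(id70) recv 80: fwd; pos3(id80) recv 76: drop
Round 6: pos3(id80) recv 80: ELECTED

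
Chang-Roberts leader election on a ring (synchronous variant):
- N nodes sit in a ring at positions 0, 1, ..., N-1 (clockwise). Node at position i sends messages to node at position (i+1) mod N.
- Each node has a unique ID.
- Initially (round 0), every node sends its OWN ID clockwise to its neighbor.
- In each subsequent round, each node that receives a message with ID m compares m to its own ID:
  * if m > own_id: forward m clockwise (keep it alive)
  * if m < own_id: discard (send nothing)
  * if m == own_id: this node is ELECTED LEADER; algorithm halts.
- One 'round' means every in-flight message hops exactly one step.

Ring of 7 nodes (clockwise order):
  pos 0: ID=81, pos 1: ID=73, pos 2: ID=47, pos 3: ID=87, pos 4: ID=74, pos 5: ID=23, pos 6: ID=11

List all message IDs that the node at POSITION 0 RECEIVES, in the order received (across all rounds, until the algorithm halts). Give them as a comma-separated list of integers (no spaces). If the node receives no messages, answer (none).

Answer: 11,23,74,87

Derivation:
Round 1: pos1(id73) recv 81: fwd; pos2(id47) recv 73: fwd; pos3(id87) recv 47: drop; pos4(id74) recv 87: fwd; pos5(id23) recv 74: fwd; pos6(id11) recv 23: fwd; pos0(id81) recv 11: drop
Round 2: pos2(id47) recv 81: fwd; pos3(id87) recv 73: drop; pos5(id23) recv 87: fwd; pos6(id11) recv 74: fwd; pos0(id81) recv 23: drop
Round 3: pos3(id87) recv 81: drop; pos6(id11) recv 87: fwd; pos0(id81) recv 74: drop
Round 4: pos0(id81) recv 87: fwd
Round 5: pos1(id73) recv 87: fwd
Round 6: pos2(id47) recv 87: fwd
Round 7: pos3(id87) recv 87: ELECTED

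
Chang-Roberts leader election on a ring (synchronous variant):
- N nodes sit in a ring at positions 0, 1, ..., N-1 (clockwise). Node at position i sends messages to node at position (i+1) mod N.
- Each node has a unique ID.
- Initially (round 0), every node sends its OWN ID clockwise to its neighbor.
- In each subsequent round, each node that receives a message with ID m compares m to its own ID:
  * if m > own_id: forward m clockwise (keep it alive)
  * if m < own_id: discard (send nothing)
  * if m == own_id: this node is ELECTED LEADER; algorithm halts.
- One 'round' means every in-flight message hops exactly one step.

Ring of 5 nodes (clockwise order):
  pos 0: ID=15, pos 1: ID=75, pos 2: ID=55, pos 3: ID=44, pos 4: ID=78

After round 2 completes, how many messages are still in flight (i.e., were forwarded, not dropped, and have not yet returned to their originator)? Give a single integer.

Round 1: pos1(id75) recv 15: drop; pos2(id55) recv 75: fwd; pos3(id44) recv 55: fwd; pos4(id78) recv 44: drop; pos0(id15) recv 78: fwd
Round 2: pos3(id44) recv 75: fwd; pos4(id78) recv 55: drop; pos1(id75) recv 78: fwd
After round 2: 2 messages still in flight

Answer: 2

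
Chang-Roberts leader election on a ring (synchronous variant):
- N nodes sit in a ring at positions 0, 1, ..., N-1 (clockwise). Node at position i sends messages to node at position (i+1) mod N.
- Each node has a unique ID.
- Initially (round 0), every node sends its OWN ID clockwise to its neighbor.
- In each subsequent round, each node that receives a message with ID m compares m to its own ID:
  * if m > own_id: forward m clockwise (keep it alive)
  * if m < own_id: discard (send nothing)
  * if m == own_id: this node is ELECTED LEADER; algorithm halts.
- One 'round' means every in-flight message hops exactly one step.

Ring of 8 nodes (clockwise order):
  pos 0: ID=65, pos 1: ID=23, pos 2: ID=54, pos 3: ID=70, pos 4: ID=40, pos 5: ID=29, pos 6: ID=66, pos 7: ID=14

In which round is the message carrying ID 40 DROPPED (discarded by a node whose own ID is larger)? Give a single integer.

Answer: 2

Derivation:
Round 1: pos1(id23) recv 65: fwd; pos2(id54) recv 23: drop; pos3(id70) recv 54: drop; pos4(id40) recv 70: fwd; pos5(id29) recv 40: fwd; pos6(id66) recv 29: drop; pos7(id14) recv 66: fwd; pos0(id65) recv 14: drop
Round 2: pos2(id54) recv 65: fwd; pos5(id29) recv 70: fwd; pos6(id66) recv 40: drop; pos0(id65) recv 66: fwd
Round 3: pos3(id70) recv 65: drop; pos6(id66) recv 70: fwd; pos1(id23) recv 66: fwd
Round 4: pos7(id14) recv 70: fwd; pos2(id54) recv 66: fwd
Round 5: pos0(id65) recv 70: fwd; pos3(id70) recv 66: drop
Round 6: pos1(id23) recv 70: fwd
Round 7: pos2(id54) recv 70: fwd
Round 8: pos3(id70) recv 70: ELECTED
Message ID 40 originates at pos 4; dropped at pos 6 in round 2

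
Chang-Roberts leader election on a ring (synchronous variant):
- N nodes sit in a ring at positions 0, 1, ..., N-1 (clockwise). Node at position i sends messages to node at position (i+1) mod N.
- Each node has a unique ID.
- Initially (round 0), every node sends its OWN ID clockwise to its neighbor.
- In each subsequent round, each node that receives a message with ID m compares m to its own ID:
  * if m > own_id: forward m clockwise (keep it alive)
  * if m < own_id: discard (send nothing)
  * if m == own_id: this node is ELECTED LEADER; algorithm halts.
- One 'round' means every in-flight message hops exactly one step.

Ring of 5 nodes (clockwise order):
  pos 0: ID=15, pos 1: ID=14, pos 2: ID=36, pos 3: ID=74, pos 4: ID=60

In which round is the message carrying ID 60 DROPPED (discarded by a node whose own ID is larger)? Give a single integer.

Answer: 4

Derivation:
Round 1: pos1(id14) recv 15: fwd; pos2(id36) recv 14: drop; pos3(id74) recv 36: drop; pos4(id60) recv 74: fwd; pos0(id15) recv 60: fwd
Round 2: pos2(id36) recv 15: drop; pos0(id15) recv 74: fwd; pos1(id14) recv 60: fwd
Round 3: pos1(id14) recv 74: fwd; pos2(id36) recv 60: fwd
Round 4: pos2(id36) recv 74: fwd; pos3(id74) recv 60: drop
Round 5: pos3(id74) recv 74: ELECTED
Message ID 60 originates at pos 4; dropped at pos 3 in round 4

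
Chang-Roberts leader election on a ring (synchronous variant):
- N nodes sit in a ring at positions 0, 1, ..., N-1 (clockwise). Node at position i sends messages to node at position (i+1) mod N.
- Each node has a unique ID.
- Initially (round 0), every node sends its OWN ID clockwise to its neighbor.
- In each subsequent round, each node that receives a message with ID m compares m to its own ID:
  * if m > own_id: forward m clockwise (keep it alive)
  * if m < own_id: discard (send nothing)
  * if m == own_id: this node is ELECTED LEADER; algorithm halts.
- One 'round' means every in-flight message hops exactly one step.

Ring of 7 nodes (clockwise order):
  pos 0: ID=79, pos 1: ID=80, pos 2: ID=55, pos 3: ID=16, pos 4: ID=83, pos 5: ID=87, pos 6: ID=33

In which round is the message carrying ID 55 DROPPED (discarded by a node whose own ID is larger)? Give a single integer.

Round 1: pos1(id80) recv 79: drop; pos2(id55) recv 80: fwd; pos3(id16) recv 55: fwd; pos4(id83) recv 16: drop; pos5(id87) recv 83: drop; pos6(id33) recv 87: fwd; pos0(id79) recv 33: drop
Round 2: pos3(id16) recv 80: fwd; pos4(id83) recv 55: drop; pos0(id79) recv 87: fwd
Round 3: pos4(id83) recv 80: drop; pos1(id80) recv 87: fwd
Round 4: pos2(id55) recv 87: fwd
Round 5: pos3(id16) recv 87: fwd
Round 6: pos4(id83) recv 87: fwd
Round 7: pos5(id87) recv 87: ELECTED
Message ID 55 originates at pos 2; dropped at pos 4 in round 2

Answer: 2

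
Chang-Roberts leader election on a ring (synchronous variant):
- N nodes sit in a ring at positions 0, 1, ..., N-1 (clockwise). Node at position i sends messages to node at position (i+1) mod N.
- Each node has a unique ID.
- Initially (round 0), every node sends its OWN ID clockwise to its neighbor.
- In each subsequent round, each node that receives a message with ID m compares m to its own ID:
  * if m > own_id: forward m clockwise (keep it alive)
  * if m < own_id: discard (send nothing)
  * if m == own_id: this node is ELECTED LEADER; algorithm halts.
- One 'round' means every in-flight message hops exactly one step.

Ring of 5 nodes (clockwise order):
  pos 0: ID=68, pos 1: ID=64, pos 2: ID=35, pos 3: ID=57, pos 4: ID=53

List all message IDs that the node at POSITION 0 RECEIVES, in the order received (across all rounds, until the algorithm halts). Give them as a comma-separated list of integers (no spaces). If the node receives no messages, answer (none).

Answer: 53,57,64,68

Derivation:
Round 1: pos1(id64) recv 68: fwd; pos2(id35) recv 64: fwd; pos3(id57) recv 35: drop; pos4(id53) recv 57: fwd; pos0(id68) recv 53: drop
Round 2: pos2(id35) recv 68: fwd; pos3(id57) recv 64: fwd; pos0(id68) recv 57: drop
Round 3: pos3(id57) recv 68: fwd; pos4(id53) recv 64: fwd
Round 4: pos4(id53) recv 68: fwd; pos0(id68) recv 64: drop
Round 5: pos0(id68) recv 68: ELECTED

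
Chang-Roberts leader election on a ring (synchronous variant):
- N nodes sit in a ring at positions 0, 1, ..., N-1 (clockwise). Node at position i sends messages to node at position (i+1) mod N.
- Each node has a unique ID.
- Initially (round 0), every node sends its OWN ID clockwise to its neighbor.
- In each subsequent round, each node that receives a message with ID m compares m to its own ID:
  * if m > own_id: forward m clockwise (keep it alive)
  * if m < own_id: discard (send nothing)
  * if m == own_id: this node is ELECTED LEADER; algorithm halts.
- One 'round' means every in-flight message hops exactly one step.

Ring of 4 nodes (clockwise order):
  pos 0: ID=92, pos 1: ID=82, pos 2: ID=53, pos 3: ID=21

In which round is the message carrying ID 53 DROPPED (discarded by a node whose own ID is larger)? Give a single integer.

Answer: 2

Derivation:
Round 1: pos1(id82) recv 92: fwd; pos2(id53) recv 82: fwd; pos3(id21) recv 53: fwd; pos0(id92) recv 21: drop
Round 2: pos2(id53) recv 92: fwd; pos3(id21) recv 82: fwd; pos0(id92) recv 53: drop
Round 3: pos3(id21) recv 92: fwd; pos0(id92) recv 82: drop
Round 4: pos0(id92) recv 92: ELECTED
Message ID 53 originates at pos 2; dropped at pos 0 in round 2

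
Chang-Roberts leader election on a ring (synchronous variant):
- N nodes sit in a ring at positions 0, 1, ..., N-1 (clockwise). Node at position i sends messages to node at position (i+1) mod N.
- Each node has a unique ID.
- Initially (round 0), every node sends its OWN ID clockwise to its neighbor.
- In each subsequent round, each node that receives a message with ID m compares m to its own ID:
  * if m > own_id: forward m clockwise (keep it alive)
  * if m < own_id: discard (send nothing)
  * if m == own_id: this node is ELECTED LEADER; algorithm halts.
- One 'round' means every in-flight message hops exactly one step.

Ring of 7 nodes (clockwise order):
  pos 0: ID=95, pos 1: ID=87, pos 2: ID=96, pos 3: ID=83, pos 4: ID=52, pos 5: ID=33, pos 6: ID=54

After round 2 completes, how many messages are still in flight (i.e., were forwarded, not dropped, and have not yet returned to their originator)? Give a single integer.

Answer: 2

Derivation:
Round 1: pos1(id87) recv 95: fwd; pos2(id96) recv 87: drop; pos3(id83) recv 96: fwd; pos4(id52) recv 83: fwd; pos5(id33) recv 52: fwd; pos6(id54) recv 33: drop; pos0(id95) recv 54: drop
Round 2: pos2(id96) recv 95: drop; pos4(id52) recv 96: fwd; pos5(id33) recv 83: fwd; pos6(id54) recv 52: drop
After round 2: 2 messages still in flight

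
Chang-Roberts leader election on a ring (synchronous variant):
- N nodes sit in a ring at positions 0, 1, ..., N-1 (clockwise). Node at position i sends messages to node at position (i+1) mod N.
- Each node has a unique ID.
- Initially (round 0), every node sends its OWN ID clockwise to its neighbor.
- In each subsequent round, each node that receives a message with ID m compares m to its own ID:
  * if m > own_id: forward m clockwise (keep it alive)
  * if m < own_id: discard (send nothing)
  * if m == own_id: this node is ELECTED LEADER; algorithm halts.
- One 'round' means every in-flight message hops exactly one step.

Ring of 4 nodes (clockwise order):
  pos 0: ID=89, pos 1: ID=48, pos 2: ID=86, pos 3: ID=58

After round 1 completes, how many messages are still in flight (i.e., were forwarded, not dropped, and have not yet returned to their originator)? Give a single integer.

Answer: 2

Derivation:
Round 1: pos1(id48) recv 89: fwd; pos2(id86) recv 48: drop; pos3(id58) recv 86: fwd; pos0(id89) recv 58: drop
After round 1: 2 messages still in flight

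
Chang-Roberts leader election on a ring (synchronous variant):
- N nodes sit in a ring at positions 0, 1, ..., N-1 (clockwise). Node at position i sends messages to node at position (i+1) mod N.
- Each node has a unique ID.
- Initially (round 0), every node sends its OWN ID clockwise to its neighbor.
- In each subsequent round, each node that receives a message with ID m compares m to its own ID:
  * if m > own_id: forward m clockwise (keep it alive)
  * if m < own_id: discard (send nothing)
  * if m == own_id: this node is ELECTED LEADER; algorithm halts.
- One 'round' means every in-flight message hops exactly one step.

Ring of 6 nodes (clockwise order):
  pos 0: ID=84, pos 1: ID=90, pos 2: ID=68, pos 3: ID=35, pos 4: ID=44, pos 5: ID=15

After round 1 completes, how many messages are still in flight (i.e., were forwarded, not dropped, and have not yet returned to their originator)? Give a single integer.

Round 1: pos1(id90) recv 84: drop; pos2(id68) recv 90: fwd; pos3(id35) recv 68: fwd; pos4(id44) recv 35: drop; pos5(id15) recv 44: fwd; pos0(id84) recv 15: drop
After round 1: 3 messages still in flight

Answer: 3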